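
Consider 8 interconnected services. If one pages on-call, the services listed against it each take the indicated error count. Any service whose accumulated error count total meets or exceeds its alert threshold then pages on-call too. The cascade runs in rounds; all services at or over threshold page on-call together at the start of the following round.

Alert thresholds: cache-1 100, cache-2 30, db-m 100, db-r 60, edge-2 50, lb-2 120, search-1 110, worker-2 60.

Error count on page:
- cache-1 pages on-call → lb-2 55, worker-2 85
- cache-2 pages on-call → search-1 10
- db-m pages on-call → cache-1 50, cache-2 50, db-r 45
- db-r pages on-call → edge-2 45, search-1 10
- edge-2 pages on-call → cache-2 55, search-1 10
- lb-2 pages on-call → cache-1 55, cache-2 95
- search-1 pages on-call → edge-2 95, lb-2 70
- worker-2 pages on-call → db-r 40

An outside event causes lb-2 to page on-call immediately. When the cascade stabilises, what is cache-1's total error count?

55

Round 1 — lb-2 pages on-call (initial).
  cache-1: +55 → 55 < 100
  cache-2: +95 → 95 ≥ 30
Round 2 — cache-2 pages on-call.
  search-1: +10 → 10 < 110
No further pages.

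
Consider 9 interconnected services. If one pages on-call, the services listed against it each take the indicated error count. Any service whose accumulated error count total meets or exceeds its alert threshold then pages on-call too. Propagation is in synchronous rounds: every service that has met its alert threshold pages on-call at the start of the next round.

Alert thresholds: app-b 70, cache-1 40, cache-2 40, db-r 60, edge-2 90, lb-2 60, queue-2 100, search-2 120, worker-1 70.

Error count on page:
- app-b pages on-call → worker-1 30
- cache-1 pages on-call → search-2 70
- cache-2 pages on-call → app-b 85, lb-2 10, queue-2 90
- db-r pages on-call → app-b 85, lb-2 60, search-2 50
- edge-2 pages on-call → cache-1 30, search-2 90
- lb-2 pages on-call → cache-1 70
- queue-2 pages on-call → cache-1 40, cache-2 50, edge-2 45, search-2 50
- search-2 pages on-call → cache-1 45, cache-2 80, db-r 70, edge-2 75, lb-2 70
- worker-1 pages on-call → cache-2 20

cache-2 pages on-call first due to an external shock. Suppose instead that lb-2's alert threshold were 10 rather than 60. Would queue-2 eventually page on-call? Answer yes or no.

With lb-2's alert threshold at 10:
Round 1 — cache-2 pages on-call (initial).
  app-b: +85 → 85 ≥ 70
  lb-2: +10 → 10 ≥ 10
  queue-2: +90 → 90 < 100
Round 2 — app-b, lb-2 page on-call.
  cache-1: +70 → 70 ≥ 40
  worker-1: +30 → 30 < 70
Round 3 — cache-1 pages on-call.
  search-2: +70 → 70 < 120
No further pages.

no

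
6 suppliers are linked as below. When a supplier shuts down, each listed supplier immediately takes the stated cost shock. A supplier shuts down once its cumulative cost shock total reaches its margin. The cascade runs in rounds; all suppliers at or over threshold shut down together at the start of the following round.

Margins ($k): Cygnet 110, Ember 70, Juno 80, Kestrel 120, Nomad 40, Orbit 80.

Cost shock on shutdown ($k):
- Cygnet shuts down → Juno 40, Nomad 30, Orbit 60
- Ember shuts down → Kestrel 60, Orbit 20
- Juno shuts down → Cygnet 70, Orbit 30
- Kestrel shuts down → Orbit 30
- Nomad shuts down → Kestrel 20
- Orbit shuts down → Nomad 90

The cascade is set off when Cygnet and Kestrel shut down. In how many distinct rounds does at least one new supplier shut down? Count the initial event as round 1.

Round 1 — Cygnet, Kestrel shut down (initial).
  Juno: +40 → 40 < 80
  Nomad: +30 → 30 < 40
  Orbit: +60+30 → 90 ≥ 80
Round 2 — Orbit shuts down.
  Nomad: +90 → 120 ≥ 40
Round 3 — Nomad shuts down.
No further shutdowns.

3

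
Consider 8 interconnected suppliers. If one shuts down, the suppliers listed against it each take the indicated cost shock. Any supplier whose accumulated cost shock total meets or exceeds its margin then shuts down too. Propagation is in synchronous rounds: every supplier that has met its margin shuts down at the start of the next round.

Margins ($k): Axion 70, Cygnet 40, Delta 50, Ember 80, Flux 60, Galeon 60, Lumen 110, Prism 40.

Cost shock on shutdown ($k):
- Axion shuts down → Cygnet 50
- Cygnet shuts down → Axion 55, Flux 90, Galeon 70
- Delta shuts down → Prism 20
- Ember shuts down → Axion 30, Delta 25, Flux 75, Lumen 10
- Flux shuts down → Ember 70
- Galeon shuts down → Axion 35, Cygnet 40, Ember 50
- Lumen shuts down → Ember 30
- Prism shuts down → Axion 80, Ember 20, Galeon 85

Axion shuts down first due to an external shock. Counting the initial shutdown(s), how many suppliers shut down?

Round 1 — Axion shuts down (initial).
  Cygnet: +50 → 50 ≥ 40
Round 2 — Cygnet shuts down.
  Flux: +90 → 90 ≥ 60
  Galeon: +70 → 70 ≥ 60
Round 3 — Flux, Galeon shut down.
  Ember: +70+50 → 120 ≥ 80
Round 4 — Ember shuts down.
  Delta: +25 → 25 < 50
  Lumen: +10 → 10 < 110
No further shutdowns.

5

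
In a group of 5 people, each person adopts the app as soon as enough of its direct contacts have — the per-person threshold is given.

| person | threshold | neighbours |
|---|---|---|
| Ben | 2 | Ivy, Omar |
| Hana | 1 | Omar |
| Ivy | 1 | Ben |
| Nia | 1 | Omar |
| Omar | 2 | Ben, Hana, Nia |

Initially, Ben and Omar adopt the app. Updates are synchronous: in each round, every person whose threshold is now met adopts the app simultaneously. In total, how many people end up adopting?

Round 1 — Ben, Omar adopt the app (initial).
Round 2 — checking thresholds:
  Hana: 1 of 1 neighbours ≥ 1, adopts the app.
  Ivy: 1 of 1 neighbours ≥ 1, adopts the app.
  Nia: 1 of 1 neighbours ≥ 1, adopts the app.
Round 3 — no new adoptions; cascade stops.

5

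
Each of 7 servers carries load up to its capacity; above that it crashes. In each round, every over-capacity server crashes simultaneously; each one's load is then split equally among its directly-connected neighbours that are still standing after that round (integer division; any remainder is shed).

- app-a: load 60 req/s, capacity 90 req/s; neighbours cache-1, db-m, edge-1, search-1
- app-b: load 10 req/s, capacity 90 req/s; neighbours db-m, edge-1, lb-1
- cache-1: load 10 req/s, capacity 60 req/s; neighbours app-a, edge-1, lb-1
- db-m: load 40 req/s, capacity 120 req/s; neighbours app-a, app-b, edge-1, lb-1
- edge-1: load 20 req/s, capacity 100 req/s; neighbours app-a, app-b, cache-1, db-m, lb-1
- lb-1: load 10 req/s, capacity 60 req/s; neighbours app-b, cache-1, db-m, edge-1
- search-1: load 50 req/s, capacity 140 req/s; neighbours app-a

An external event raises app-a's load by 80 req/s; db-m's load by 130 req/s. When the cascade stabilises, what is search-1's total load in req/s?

96

Round 1 — app-a at 140 > 90; db-m at 170 > 120. app-a, db-m crash.
  app-a sheds 140 req/s to cache-1, edge-1, search-1: 46 each (2 lost).
    cache-1: 10+46 = 56 ≤ 60
    edge-1: 20+46 = 66 ≤ 100
    search-1: 50+46 = 96 ≤ 140
  db-m sheds 170 req/s to app-b, edge-1, lb-1: 56 each (2 lost).
    app-b: 10+56 = 66 ≤ 90
    edge-1: 66+56 = 122 > 100
    lb-1: 10+56 = 66 > 60
Round 2 — edge-1, lb-1 crash.
  edge-1 sheds 122 req/s to app-b, cache-1: 61 each.
    app-b: 66+61 = 127 > 90
    cache-1: 56+61 = 117 > 60
  lb-1 sheds 66 req/s to app-b, cache-1: 33 each.
    app-b: 127+33 = 160 > 90
    cache-1: 117+33 = 150 > 60
Round 3 — app-b, cache-1 crash.
  app-b sheds 160 req/s: no online neighbours, lost.
  cache-1 sheds 150 req/s: no online neighbours, lost.
No further crashes.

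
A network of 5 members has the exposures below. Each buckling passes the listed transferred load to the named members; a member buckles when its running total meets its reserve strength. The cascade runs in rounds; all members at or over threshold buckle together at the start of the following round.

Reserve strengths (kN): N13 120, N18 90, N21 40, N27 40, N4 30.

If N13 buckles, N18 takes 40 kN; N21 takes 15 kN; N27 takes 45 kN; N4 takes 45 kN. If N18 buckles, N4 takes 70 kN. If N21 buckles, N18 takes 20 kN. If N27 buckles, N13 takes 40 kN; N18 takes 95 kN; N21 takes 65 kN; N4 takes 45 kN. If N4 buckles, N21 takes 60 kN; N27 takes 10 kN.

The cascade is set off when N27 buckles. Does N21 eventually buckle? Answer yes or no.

Round 1 — N27 buckles (initial).
  N13: +40 → 40 < 120
  N18: +95 → 95 ≥ 90
  N21: +65 → 65 ≥ 40
  N4: +45 → 45 ≥ 30
Round 2 — N18, N21, N4 buckle.
No further bucklings.

yes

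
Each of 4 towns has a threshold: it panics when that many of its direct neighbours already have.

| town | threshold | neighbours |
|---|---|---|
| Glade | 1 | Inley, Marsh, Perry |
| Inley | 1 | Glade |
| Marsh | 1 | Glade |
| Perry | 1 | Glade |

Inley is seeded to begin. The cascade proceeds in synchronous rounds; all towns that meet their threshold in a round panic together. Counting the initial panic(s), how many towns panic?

Round 1 — Inley panics (initial).
Round 2 — checking thresholds:
  Glade: 1 of 3 neighbours ≥ 1, panics.
Round 3 — checking thresholds:
  Marsh: 1 of 1 neighbours ≥ 1, panics.
  Perry: 1 of 1 neighbours ≥ 1, panics.
Round 4 — no new panics; cascade stops.

4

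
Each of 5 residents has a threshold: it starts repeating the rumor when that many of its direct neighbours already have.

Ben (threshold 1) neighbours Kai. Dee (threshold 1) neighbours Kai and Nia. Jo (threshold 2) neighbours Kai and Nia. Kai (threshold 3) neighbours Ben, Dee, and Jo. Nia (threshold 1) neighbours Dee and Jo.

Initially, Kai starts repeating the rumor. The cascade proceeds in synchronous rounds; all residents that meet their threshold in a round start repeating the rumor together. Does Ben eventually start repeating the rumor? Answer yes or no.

yes

Round 1 — Kai starts repeating the rumor (initial).
Round 2 — checking thresholds:
  Ben: 1 of 1 neighbours ≥ 1, starts repeating the rumor.
  Dee: 1 of 2 neighbours ≥ 1, starts repeating the rumor.
  Jo: 1 of 2 neighbours < 2, holds.
Round 3 — checking thresholds:
  Jo: 1 of 2 neighbours < 2, holds.
  Nia: 1 of 2 neighbours ≥ 1, starts repeating the rumor.
Round 4 — checking thresholds:
  Jo: 2 of 2 neighbours ≥ 2, starts repeating the rumor.
Round 5 — no new spreads; cascade stops.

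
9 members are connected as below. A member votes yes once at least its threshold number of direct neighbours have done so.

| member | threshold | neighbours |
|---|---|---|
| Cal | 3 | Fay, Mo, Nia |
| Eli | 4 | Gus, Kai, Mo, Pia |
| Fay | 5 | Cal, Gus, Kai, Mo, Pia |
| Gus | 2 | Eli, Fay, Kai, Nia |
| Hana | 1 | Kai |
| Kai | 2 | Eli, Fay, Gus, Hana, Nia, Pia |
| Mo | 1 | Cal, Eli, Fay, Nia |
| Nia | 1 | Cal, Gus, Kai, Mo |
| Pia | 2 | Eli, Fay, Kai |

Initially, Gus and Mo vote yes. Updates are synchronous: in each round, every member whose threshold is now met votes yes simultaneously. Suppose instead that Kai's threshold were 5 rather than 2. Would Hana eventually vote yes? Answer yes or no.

With Kai's threshold at 5:
Round 1 — Gus, Mo vote yes (initial).
Round 2 — checking thresholds:
  Cal: 1 of 3 neighbours < 3, not yet.
  Eli: 2 of 4 neighbours < 4, not yet.
  Fay: 2 of 5 neighbours < 5, not yet.
  Kai: 1 of 6 neighbours < 5, not yet.
  Nia: 2 of 4 neighbours ≥ 1, votes yes.
Round 3 — no new yes votes; cascade stops.

no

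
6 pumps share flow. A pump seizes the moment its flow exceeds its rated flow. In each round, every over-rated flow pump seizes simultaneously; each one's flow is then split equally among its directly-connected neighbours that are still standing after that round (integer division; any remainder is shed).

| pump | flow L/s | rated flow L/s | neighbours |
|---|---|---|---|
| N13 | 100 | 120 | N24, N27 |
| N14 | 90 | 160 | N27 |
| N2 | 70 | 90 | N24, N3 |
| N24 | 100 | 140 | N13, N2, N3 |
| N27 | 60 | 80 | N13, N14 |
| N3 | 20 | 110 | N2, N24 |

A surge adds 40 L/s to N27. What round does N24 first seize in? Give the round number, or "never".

Round 1 — N27 at 100 > 80. N27 seizes.
  N27 sheds 100 L/s to N13, N14: 50 each.
    N13: 100+50 = 150 > 120
    N14: 90+50 = 140 ≤ 160
Round 2 — N13 seizes.
  N13 sheds 150 L/s to N24: 150 each.
    N24: 100+150 = 250 > 140
Round 3 — N24 seizes.
  N24 sheds 250 L/s to N2, N3: 125 each.
    N2: 70+125 = 195 > 90
    N3: 20+125 = 145 > 110
Round 4 — N2, N3 seize.
  N2 sheds 195 L/s: no online neighbours, lost.
  N3 sheds 145 L/s: no online neighbours, lost.
No further seizures.

3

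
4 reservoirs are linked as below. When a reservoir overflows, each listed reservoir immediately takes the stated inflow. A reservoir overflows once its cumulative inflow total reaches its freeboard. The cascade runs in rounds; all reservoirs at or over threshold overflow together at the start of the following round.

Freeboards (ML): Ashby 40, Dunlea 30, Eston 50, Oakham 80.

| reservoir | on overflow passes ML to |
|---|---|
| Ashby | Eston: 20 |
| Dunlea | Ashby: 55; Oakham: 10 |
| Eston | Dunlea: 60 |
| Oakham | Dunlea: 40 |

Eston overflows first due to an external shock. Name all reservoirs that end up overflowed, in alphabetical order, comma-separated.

Round 1 — Eston overflows (initial).
  Dunlea: +60 → 60 ≥ 30
Round 2 — Dunlea overflows.
  Ashby: +55 → 55 ≥ 40
  Oakham: +10 → 10 < 80
Round 3 — Ashby overflows.
No further overflows.

Ashby, Dunlea, Eston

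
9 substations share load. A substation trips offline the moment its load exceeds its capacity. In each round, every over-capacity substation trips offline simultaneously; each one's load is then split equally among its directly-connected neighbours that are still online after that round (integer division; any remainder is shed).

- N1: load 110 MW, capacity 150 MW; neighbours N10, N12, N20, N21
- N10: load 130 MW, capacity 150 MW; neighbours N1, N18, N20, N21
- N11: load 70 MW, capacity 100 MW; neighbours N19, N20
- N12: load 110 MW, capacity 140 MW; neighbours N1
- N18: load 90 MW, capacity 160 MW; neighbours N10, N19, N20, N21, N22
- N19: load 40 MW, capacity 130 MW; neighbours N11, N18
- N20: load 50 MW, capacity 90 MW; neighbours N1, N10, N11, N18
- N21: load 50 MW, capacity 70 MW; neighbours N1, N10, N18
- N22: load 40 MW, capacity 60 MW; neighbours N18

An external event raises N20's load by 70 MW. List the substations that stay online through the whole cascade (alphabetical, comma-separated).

N11, N19

Round 1 — N20 at 120 > 90. N20 trips offline.
  N20 sheds 120 MW to N1, N10, N11, N18: 30 each.
    N1: 110+30 = 140 ≤ 150
    N10: 130+30 = 160 > 150
    N11: 70+30 = 100 ≤ 100
    N18: 90+30 = 120 ≤ 160
Round 2 — N10 trips offline.
  N10 sheds 160 MW to N1, N18, N21: 53 each (1 lost).
    N1: 140+53 = 193 > 150
    N18: 120+53 = 173 > 160
    N21: 50+53 = 103 > 70
Round 3 — N1, N18, N21 trip offline.
  N1 sheds 193 MW to N12: 193 each.
    N12: 110+193 = 303 > 140
  N18 sheds 173 MW to N19, N22: 86 each (1 lost).
    N19: 40+86 = 126 ≤ 130
    N22: 40+86 = 126 > 60
  N21 sheds 103 MW: no online neighbours, lost.
Round 4 — N12, N22 trip offline.
  N12 sheds 303 MW: no online neighbours, lost.
  N22 sheds 126 MW: no online neighbours, lost.
No further trips.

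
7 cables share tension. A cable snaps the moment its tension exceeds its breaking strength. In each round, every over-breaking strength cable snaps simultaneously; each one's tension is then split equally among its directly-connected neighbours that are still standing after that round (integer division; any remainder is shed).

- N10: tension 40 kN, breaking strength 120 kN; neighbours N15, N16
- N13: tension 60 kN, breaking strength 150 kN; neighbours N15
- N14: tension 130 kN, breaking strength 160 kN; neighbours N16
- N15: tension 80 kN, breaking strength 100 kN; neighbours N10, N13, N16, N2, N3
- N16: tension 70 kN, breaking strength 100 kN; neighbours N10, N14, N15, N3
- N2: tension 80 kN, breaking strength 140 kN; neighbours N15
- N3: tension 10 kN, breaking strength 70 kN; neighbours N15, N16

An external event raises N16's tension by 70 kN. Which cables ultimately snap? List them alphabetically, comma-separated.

N14, N15, N16, N3

Round 1 — N16 at 140 > 100. N16 snaps.
  N16 sheds 140 kN to N10, N14, N15, N3: 35 each.
    N10: 40+35 = 75 ≤ 120
    N14: 130+35 = 165 > 160
    N15: 80+35 = 115 > 100
    N3: 10+35 = 45 ≤ 70
Round 2 — N14, N15 snap.
  N14 sheds 165 kN: no online neighbours, lost.
  N15 sheds 115 kN to N10, N13, N2, N3: 28 each (3 lost).
    N10: 75+28 = 103 ≤ 120
    N13: 60+28 = 88 ≤ 150
    N2: 80+28 = 108 ≤ 140
    N3: 45+28 = 73 > 70
Round 3 — N3 snaps.
  N3 sheds 73 kN: no online neighbours, lost.
No further breaks.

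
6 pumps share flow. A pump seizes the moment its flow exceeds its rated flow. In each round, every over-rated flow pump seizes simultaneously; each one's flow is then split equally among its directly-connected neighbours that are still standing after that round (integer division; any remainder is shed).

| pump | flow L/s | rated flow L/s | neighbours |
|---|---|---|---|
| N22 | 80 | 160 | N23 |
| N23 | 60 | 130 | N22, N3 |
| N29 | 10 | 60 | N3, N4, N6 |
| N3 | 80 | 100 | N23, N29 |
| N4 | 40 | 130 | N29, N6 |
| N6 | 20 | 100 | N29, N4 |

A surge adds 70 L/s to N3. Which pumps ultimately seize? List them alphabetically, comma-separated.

N22, N23, N29, N3

Round 1 — N3 at 150 > 100. N3 seizes.
  N3 sheds 150 L/s to N23, N29: 75 each.
    N23: 60+75 = 135 > 130
    N29: 10+75 = 85 > 60
Round 2 — N23, N29 seize.
  N23 sheds 135 L/s to N22: 135 each.
    N22: 80+135 = 215 > 160
  N29 sheds 85 L/s to N4, N6: 42 each (1 lost).
    N4: 40+42 = 82 ≤ 130
    N6: 20+42 = 62 ≤ 100
Round 3 — N22 seizes.
  N22 sheds 215 L/s: no online neighbours, lost.
No further seizures.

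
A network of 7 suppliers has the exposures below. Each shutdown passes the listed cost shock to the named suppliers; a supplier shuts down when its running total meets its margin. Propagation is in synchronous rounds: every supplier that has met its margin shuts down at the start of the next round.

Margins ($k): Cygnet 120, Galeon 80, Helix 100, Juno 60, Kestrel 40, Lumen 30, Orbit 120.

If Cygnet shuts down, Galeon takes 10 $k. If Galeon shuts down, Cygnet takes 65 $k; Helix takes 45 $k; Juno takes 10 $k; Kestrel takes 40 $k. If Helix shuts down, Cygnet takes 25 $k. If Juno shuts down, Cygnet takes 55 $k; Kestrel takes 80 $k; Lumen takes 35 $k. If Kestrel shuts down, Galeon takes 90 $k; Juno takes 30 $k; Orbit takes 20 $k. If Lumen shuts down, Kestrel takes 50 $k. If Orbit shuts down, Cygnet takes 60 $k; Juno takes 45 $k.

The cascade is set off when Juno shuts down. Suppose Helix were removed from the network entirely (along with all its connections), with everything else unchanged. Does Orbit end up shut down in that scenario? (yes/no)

With Helix removed:
Round 1 — Juno shuts down (initial).
  Cygnet: +55 → 55 < 120
  Kestrel: +80 → 80 ≥ 40
  Lumen: +35 → 35 ≥ 30
Round 2 — Kestrel, Lumen shut down.
  Galeon: +90 → 90 ≥ 80
  Orbit: +20 → 20 < 120
Round 3 — Galeon shuts down.
  Cygnet: +65 → 120 ≥ 120
Round 4 — Cygnet shuts down.
No further shutdowns.

no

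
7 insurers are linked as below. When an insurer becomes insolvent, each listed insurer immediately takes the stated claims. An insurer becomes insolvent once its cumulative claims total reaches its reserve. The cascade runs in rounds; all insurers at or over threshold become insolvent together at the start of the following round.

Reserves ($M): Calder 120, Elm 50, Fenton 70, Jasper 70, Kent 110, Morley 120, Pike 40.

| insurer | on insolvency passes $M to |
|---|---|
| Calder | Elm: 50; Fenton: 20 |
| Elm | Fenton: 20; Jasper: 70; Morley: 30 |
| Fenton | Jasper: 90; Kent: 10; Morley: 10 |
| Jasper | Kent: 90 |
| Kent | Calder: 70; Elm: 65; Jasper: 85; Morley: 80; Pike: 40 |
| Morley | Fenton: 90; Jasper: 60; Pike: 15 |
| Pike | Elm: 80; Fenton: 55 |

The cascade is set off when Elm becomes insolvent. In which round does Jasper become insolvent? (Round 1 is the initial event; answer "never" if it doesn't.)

Round 1 — Elm becomes insolvent (initial).
  Fenton: +20 → 20 < 70
  Jasper: +70 → 70 ≥ 70
  Morley: +30 → 30 < 120
Round 2 — Jasper becomes insolvent.
  Kent: +90 → 90 < 110
No further insolvencies.

2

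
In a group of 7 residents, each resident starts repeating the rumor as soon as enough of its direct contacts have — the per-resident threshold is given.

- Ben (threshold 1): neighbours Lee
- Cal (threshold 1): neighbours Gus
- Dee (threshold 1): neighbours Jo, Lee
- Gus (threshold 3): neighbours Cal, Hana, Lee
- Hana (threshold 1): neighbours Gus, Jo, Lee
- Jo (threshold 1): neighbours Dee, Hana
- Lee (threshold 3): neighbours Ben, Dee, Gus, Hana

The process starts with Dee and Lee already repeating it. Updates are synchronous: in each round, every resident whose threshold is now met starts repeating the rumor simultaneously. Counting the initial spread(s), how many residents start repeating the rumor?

5

Round 1 — Dee, Lee start repeating the rumor (initial).
Round 2 — checking thresholds:
  Ben: 1 of 1 neighbours ≥ 1, starts repeating the rumor.
  Gus: 1 of 3 neighbours < 3, below threshold.
  Hana: 1 of 3 neighbours ≥ 1, starts repeating the rumor.
  Jo: 1 of 2 neighbours ≥ 1, starts repeating the rumor.
Round 3 — no new spreads; cascade stops.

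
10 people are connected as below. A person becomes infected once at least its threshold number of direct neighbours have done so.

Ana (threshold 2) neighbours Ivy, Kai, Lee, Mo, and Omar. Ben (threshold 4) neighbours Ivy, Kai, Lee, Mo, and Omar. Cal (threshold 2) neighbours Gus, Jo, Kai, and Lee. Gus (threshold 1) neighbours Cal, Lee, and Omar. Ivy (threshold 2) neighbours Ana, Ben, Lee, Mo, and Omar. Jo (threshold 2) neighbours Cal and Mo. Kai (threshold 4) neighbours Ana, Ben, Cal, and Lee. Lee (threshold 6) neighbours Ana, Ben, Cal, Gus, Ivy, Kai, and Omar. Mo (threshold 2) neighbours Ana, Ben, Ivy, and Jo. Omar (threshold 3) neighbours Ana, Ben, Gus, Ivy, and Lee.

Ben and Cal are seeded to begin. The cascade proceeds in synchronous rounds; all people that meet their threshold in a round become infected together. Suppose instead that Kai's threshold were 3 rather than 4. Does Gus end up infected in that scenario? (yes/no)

yes

With Kai's threshold at 3:
Round 1 — Ben, Cal become infected (initial).
Round 2 — checking thresholds:
  Gus: 1 of 3 neighbours ≥ 1, becomes infected.
  Ivy: 1 of 5 neighbours < 2, below threshold.
  Jo: 1 of 2 neighbours < 2, below threshold.
  Kai: 2 of 4 neighbours < 3, below threshold.
  Lee: 2 of 7 neighbours < 6, below threshold.
  Mo: 1 of 4 neighbours < 2, below threshold.
  Omar: 1 of 5 neighbours < 3, below threshold.
Round 3 — no new infections; cascade stops.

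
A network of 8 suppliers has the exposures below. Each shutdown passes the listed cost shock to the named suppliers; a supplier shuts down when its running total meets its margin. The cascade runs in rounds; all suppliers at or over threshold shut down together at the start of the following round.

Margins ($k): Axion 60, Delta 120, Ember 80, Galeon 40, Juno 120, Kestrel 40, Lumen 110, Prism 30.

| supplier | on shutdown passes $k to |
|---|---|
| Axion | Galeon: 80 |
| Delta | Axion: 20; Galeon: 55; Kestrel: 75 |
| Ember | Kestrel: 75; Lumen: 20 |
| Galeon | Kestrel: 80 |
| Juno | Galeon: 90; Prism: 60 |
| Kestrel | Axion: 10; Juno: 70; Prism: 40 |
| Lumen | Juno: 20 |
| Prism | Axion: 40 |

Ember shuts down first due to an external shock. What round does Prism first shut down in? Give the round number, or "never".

3

Round 1 — Ember shuts down (initial).
  Kestrel: +75 → 75 ≥ 40
  Lumen: +20 → 20 < 110
Round 2 — Kestrel shuts down.
  Axion: +10 → 10 < 60
  Juno: +70 → 70 < 120
  Prism: +40 → 40 ≥ 30
Round 3 — Prism shuts down.
  Axion: +40 → 50 < 60
No further shutdowns.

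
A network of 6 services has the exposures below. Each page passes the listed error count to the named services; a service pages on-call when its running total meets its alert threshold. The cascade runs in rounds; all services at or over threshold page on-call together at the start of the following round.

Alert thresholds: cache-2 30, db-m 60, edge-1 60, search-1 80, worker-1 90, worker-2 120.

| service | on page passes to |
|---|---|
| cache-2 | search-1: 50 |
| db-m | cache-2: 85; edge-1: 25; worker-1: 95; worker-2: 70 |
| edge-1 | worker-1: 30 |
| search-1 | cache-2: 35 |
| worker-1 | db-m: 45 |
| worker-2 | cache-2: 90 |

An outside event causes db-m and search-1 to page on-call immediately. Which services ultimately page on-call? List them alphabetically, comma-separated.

Round 1 — db-m, search-1 page on-call (initial).
  cache-2: +85+35 → 120 ≥ 30
  edge-1: +25 → 25 < 60
  worker-1: +95 → 95 ≥ 90
  worker-2: +70 → 70 < 120
Round 2 — cache-2, worker-1 page on-call.
No further pages.

cache-2, db-m, search-1, worker-1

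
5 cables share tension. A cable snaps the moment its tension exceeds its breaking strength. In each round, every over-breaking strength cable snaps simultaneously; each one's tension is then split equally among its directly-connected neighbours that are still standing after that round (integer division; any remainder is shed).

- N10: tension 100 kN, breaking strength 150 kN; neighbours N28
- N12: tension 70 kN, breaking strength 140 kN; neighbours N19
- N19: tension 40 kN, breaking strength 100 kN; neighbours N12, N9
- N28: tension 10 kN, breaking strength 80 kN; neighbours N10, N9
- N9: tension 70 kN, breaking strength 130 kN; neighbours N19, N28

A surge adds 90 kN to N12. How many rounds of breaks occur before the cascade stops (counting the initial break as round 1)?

Round 1 — N12 at 160 > 140. N12 snaps.
  N12 sheds 160 kN to N19: 160 each.
    N19: 40+160 = 200 > 100
Round 2 — N19 snaps.
  N19 sheds 200 kN to N9: 200 each.
    N9: 70+200 = 270 > 130
Round 3 — N9 snaps.
  N9 sheds 270 kN to N28: 270 each.
    N28: 10+270 = 280 > 80
Round 4 — N28 snaps.
  N28 sheds 280 kN to N10: 280 each.
    N10: 100+280 = 380 > 150
Round 5 — N10 snaps.
  N10 sheds 380 kN: no online neighbours, lost.
No further breaks.

5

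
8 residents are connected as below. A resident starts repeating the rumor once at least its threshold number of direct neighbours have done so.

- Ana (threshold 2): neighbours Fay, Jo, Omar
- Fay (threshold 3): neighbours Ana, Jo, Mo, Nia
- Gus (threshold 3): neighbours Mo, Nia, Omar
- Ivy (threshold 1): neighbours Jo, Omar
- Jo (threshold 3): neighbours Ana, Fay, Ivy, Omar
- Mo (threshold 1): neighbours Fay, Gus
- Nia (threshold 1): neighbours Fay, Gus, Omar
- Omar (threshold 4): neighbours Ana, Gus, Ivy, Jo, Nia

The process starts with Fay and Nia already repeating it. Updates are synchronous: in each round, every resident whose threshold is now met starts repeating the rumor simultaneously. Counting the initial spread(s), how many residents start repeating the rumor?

Round 1 — Fay, Nia start repeating the rumor (initial).
Round 2 — checking thresholds:
  Ana: 1 of 3 neighbours < 2, not yet.
  Gus: 1 of 3 neighbours < 3, not yet.
  Jo: 1 of 4 neighbours < 3, not yet.
  Mo: 1 of 2 neighbours ≥ 1, starts repeating the rumor.
  Omar: 1 of 5 neighbours < 4, not yet.
Round 3 — no new spreads; cascade stops.

3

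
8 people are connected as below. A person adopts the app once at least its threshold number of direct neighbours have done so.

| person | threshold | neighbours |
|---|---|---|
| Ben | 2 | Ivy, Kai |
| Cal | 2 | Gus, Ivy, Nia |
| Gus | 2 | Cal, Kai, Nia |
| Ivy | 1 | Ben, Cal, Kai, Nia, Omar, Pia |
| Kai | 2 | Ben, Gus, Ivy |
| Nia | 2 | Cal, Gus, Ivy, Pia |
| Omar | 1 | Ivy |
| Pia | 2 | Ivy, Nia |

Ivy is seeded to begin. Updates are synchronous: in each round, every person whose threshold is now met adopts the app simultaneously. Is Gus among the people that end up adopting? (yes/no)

Round 1 — Ivy adopts the app (initial).
Round 2 — checking thresholds:
  Ben: 1 of 2 neighbours < 2, not yet.
  Cal: 1 of 3 neighbours < 2, not yet.
  Kai: 1 of 3 neighbours < 2, not yet.
  Nia: 1 of 4 neighbours < 2, not yet.
  Omar: 1 of 1 neighbours ≥ 1, adopts the app.
  Pia: 1 of 2 neighbours < 2, not yet.
Round 3 — no new adoptions; cascade stops.

no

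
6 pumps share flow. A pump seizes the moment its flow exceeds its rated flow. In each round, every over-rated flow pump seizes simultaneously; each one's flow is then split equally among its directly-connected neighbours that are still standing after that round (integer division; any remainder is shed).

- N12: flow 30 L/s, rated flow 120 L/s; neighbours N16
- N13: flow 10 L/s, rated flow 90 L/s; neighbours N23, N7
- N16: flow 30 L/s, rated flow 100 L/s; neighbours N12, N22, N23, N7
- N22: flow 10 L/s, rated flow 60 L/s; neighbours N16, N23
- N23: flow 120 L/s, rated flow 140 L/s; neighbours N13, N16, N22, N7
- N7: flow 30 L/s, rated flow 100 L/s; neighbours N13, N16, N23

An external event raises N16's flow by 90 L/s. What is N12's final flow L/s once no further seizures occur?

60

Round 1 — N16 at 120 > 100. N16 seizes.
  N16 sheds 120 L/s to N12, N22, N23, N7: 30 each.
    N12: 30+30 = 60 ≤ 120
    N22: 10+30 = 40 ≤ 60
    N23: 120+30 = 150 > 140
    N7: 30+30 = 60 ≤ 100
Round 2 — N23 seizes.
  N23 sheds 150 L/s to N13, N22, N7: 50 each.
    N13: 10+50 = 60 ≤ 90
    N22: 40+50 = 90 > 60
    N7: 60+50 = 110 > 100
Round 3 — N22, N7 seize.
  N22 sheds 90 L/s: no online neighbours, lost.
  N7 sheds 110 L/s to N13: 110 each.
    N13: 60+110 = 170 > 90
Round 4 — N13 seizes.
  N13 sheds 170 L/s: no online neighbours, lost.
No further seizures.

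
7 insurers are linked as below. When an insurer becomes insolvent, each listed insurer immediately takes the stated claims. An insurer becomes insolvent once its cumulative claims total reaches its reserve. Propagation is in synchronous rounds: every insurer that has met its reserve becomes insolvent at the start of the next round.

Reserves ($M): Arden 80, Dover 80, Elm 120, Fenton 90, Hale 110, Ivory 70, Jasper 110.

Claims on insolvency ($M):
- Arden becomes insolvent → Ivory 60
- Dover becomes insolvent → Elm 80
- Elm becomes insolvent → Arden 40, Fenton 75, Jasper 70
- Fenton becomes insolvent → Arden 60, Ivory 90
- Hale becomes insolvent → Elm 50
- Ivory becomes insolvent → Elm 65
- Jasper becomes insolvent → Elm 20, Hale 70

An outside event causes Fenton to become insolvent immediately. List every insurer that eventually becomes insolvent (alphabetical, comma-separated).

Round 1 — Fenton becomes insolvent (initial).
  Arden: +60 → 60 < 80
  Ivory: +90 → 90 ≥ 70
Round 2 — Ivory becomes insolvent.
  Elm: +65 → 65 < 120
No further insolvencies.

Fenton, Ivory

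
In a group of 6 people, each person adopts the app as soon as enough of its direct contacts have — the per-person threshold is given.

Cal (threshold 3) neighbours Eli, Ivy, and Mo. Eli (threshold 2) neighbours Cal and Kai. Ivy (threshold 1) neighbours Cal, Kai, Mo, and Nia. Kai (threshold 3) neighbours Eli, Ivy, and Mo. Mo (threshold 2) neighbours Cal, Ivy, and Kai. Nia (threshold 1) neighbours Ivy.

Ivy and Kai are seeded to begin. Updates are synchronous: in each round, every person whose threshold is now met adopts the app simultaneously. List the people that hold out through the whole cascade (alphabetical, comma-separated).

Round 1 — Ivy, Kai adopt the app (initial).
Round 2 — checking thresholds:
  Cal: 1 of 3 neighbours < 3, below threshold.
  Eli: 1 of 2 neighbours < 2, below threshold.
  Mo: 2 of 3 neighbours ≥ 2, adopts the app.
  Nia: 1 of 1 neighbours ≥ 1, adopts the app.
Round 3 — no new adoptions; cascade stops.

Cal, Eli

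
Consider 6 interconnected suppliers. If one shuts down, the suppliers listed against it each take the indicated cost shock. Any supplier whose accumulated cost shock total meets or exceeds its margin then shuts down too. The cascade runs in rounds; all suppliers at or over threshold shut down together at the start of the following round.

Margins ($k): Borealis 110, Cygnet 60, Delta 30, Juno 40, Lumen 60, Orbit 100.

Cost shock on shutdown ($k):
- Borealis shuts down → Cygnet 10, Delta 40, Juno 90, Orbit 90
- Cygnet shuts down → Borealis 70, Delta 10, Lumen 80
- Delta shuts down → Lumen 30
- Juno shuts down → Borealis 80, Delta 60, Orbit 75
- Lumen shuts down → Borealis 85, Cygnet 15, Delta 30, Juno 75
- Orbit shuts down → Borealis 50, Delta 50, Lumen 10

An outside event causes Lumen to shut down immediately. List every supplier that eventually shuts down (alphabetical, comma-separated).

Borealis, Delta, Juno, Lumen, Orbit

Round 1 — Lumen shuts down (initial).
  Borealis: +85 → 85 < 110
  Cygnet: +15 → 15 < 60
  Delta: +30 → 30 ≥ 30
  Juno: +75 → 75 ≥ 40
Round 2 — Delta, Juno shut down.
  Borealis: +80 → 165 ≥ 110
  Orbit: +75 → 75 < 100
Round 3 — Borealis shuts down.
  Cygnet: +10 → 25 < 60
  Orbit: +90 → 165 ≥ 100
Round 4 — Orbit shuts down.
No further shutdowns.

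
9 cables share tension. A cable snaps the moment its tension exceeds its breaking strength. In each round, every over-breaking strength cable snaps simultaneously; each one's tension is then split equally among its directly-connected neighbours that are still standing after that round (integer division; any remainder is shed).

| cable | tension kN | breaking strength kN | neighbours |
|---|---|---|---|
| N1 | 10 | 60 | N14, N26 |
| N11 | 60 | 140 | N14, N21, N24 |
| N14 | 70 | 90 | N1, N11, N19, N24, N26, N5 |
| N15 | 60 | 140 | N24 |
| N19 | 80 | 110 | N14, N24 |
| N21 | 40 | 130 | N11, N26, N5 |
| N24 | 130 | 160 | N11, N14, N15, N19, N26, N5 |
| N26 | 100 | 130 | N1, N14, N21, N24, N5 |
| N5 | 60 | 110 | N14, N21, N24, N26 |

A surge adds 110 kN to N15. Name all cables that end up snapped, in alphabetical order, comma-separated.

Round 1 — N15 at 170 > 140. N15 snaps.
  N15 sheds 170 kN to N24: 170 each.
    N24: 130+170 = 300 > 160
Round 2 — N24 snaps.
  N24 sheds 300 kN to N11, N14, N19, N26, N5: 60 each.
    N11: 60+60 = 120 ≤ 140
    N14: 70+60 = 130 > 90
    N19: 80+60 = 140 > 110
    N26: 100+60 = 160 > 130
    N5: 60+60 = 120 > 110
Round 3 — N14, N19, N26, N5 snap.
  N14 sheds 130 kN to N1, N11: 65 each.
    N1: 10+65 = 75 > 60
    N11: 120+65 = 185 > 140
  N19 sheds 140 kN: no online neighbours, lost.
  N26 sheds 160 kN to N1, N21: 80 each.
    N1: 75+80 = 155 > 60
    N21: 40+80 = 120 ≤ 130
  N5 sheds 120 kN to N21: 120 each.
    N21: 120+120 = 240 > 130
Round 4 — N1, N11, N21 snap.
  N1 sheds 155 kN: no online neighbours, lost.
  N11 sheds 185 kN: no online neighbours, lost.
  N21 sheds 240 kN: no online neighbours, lost.
No further breaks.

N1, N11, N14, N15, N19, N21, N24, N26, N5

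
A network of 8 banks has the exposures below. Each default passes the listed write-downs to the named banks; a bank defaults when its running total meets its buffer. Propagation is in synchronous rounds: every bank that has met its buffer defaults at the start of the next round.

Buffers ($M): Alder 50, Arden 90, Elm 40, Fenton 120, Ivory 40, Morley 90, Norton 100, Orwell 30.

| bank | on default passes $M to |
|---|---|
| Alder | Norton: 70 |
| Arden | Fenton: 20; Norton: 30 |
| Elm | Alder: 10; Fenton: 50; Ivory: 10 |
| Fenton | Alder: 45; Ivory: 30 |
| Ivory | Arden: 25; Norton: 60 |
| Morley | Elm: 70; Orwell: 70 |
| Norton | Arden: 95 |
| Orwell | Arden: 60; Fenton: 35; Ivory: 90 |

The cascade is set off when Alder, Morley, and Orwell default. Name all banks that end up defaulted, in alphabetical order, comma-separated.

Alder, Arden, Elm, Ivory, Morley, Norton, Orwell

Round 1 — Alder, Morley, Orwell default (initial).
  Arden: +60 → 60 < 90
  Elm: +70 → 70 ≥ 40
  Fenton: +35 → 35 < 120
  Ivory: +90 → 90 ≥ 40
  Norton: +70 → 70 < 100
Round 2 — Elm, Ivory default.
  Arden: +25 → 85 < 90
  Fenton: +50 → 85 < 120
  Norton: +60 → 130 ≥ 100
Round 3 — Norton defaults.
  Arden: +95 → 180 ≥ 90
Round 4 — Arden defaults.
  Fenton: +20 → 105 < 120
No further defaults.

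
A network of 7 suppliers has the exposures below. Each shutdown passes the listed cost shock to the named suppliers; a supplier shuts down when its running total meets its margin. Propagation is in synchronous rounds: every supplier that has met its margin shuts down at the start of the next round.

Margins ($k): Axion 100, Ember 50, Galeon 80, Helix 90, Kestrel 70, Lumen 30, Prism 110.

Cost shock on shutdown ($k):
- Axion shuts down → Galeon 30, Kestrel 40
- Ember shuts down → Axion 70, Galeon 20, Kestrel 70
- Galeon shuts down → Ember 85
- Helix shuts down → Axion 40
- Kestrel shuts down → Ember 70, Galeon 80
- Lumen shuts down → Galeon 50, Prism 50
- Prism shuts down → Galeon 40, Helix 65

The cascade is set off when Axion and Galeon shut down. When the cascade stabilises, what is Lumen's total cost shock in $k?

0

Round 1 — Axion, Galeon shut down (initial).
  Ember: +85 → 85 ≥ 50
  Kestrel: +40 → 40 < 70
Round 2 — Ember shuts down.
  Kestrel: +70 → 110 ≥ 70
Round 3 — Kestrel shuts down.
No further shutdowns.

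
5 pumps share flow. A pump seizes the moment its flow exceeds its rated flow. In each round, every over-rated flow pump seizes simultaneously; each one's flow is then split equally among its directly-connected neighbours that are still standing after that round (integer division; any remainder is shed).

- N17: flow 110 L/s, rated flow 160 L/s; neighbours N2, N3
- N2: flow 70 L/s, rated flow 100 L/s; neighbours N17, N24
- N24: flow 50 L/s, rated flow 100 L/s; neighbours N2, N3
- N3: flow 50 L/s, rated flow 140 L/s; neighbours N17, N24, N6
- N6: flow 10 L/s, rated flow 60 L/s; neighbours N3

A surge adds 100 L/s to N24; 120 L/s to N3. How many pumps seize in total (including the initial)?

Round 1 — N24 at 150 > 100; N3 at 170 > 140. N24, N3 seize.
  N24 sheds 150 L/s to N2: 150 each.
    N2: 70+150 = 220 > 100
  N3 sheds 170 L/s to N17, N6: 85 each.
    N17: 110+85 = 195 > 160
    N6: 10+85 = 95 > 60
Round 2 — N17, N2, N6 seize.
  N17 sheds 195 L/s: no online neighbours, lost.
  N2 sheds 220 L/s: no online neighbours, lost.
  N6 sheds 95 L/s: no online neighbours, lost.
No further seizures.

5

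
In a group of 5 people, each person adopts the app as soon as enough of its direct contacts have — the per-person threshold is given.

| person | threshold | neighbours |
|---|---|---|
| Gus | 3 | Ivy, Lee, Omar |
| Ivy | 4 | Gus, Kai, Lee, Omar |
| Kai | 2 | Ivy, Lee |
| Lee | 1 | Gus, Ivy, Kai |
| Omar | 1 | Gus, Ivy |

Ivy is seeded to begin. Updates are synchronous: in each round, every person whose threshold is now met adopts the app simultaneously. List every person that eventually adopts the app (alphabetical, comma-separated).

Gus, Ivy, Kai, Lee, Omar

Round 1 — Ivy adopts the app (initial).
Round 2 — checking thresholds:
  Gus: 1 of 3 neighbours < 3, below threshold.
  Kai: 1 of 2 neighbours < 2, below threshold.
  Lee: 1 of 3 neighbours ≥ 1, adopts the app.
  Omar: 1 of 2 neighbours ≥ 1, adopts the app.
Round 3 — checking thresholds:
  Gus: 3 of 3 neighbours ≥ 3, adopts the app.
  Kai: 2 of 2 neighbours ≥ 2, adopts the app.
Round 4 — no new adoptions; cascade stops.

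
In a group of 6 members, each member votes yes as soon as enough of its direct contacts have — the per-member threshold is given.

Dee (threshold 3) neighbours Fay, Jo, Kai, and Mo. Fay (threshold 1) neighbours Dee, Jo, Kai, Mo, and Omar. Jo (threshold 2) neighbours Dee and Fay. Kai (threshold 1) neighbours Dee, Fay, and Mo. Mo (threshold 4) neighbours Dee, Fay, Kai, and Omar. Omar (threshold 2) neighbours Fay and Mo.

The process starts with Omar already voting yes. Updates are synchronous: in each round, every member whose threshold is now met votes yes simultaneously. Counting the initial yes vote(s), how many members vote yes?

Round 1 — Omar votes yes (initial).
Round 2 — checking thresholds:
  Fay: 1 of 5 neighbours ≥ 1, votes yes.
  Mo: 1 of 4 neighbours < 4, holds.
Round 3 — checking thresholds:
  Dee: 1 of 4 neighbours < 3, holds.
  Jo: 1 of 2 neighbours < 2, holds.
  Kai: 1 of 3 neighbours ≥ 1, votes yes.
  Mo: 2 of 4 neighbours < 4, holds.
Round 4 — no new yes votes; cascade stops.

3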